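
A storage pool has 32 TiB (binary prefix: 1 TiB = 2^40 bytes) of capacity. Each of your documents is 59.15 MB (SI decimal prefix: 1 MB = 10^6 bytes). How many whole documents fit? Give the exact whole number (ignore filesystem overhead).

Capacity: 32 TiB = 35,184,372,088,832 bytes
Per item: 59.15 MB = 59,150,000 bytes
⌊35,184,372,088,832 / 59,150,000⌋ = 594,833

594,833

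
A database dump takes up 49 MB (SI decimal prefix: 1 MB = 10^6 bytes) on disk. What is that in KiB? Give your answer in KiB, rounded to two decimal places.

47,851.56 KiB

49 MB = 49 × 10^6 bytes = 49,000,000 bytes
1 KiB = 1,024 bytes
49,000,000 / 1,024 = 47,851.56 KiB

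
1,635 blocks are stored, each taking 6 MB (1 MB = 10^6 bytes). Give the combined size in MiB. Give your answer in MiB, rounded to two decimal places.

Total = 1,635 × 6 MB = 9810 MB
= 9810 × 1,000,000 bytes = 9,810,000,000 bytes
1 MiB = 1,048,576 bytes
9,810,000,000 / 1,048,576 = 9,355.55 MiB

9,355.55 MiB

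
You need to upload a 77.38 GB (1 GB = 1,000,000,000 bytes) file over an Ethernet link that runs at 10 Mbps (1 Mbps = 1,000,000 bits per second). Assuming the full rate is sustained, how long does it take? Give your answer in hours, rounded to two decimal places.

77.38 GB = 77,380,000,000 bytes = 619,040,000,000 bits
10 Mbps = 10,000,000 bits/s
time = 619,040,000,000 / 10,000,000 = 61,904.0000 s
61,904.0000 s / 3600 = 17.20 hours

17.20 hours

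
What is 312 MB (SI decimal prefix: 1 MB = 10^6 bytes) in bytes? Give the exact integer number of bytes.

312 × 1,000,000 = 312,000,000 bytes  (1 MB = 10^6 bytes)

312,000,000 bytes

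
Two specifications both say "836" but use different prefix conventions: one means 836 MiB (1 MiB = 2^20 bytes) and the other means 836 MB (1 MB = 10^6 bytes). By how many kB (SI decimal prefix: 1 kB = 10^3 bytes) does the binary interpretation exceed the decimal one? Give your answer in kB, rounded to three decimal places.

836 MiB = 836 × 1,048,576 = 876,609,536 bytes
836 MB = 836 × 1,000,000 = 836,000,000 bytes
difference = 40,609,536 bytes
40,609,536 / 1,000 = 40,609.536 kB

40,609.536 kB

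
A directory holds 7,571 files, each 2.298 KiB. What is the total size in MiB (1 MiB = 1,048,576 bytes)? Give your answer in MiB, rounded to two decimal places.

Total = 7,571 × 2.298 KiB = 17398.158 KiB
= 17398.158 × 1,024 bytes = 17,815,713.792 bytes
1 MiB = 1,048,576 bytes
17,815,713.792 / 1,048,576 = 16.99 MiB

16.99 MiB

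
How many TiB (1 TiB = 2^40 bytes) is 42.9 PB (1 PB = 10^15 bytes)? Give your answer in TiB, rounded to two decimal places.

42.9 PB × 1,000,000,000,000,000 bytes/PB = 42,900,000,000,000,000 bytes
1 TiB = 2^40 bytes = 1,099,511,627,776 bytes
42,900,000,000,000,000 / 1,099,511,627,776 = 39,017.32 TiB

39,017.32 TiB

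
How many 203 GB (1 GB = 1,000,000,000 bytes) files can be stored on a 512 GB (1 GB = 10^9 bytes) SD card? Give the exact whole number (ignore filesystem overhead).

2

Capacity: 512 GB = 512,000,000,000 bytes
Per item: 203 GB = 203,000,000,000 bytes
⌊512,000,000,000 / 203,000,000,000⌋ = 2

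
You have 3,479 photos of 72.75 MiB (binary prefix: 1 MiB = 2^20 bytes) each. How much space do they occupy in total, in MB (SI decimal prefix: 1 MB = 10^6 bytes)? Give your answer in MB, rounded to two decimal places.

Total = 3,479 × 72.75 MiB = 253097.25 MiB
= 253097.25 × 1,048,576 bytes = 265,391,702,016 bytes
1 MB = 1,000,000 bytes
265,391,702,016 / 1,000,000 = 265,391.70 MB

265,391.70 MB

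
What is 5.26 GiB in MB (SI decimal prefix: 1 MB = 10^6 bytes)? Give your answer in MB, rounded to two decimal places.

5.26 GiB × 1,073,741,824 bytes/GiB = 5,647,881,994.24 bytes
1 MB = 1,000,000 bytes
5,647,881,994.24 / 1,000,000 = 5,647.88 MB

5,647.88 MB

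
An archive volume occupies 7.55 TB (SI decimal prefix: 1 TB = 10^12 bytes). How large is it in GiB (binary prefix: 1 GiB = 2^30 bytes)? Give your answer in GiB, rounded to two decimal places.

7,031.49 GiB

7.55 TB = 7.55 × 10^12 bytes = 7,550,000,000,000 bytes
1 GiB = 2^30 bytes = 1,073,741,824 bytes
7,550,000,000,000 / 1,073,741,824 = 7,031.49 GiB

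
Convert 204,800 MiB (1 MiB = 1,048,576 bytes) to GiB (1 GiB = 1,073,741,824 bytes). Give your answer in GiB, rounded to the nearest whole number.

204,800 MiB = 204,800 × 2^20 bytes = 214,748,364,800 bytes
1 GiB = 1,073,741,824 bytes
214,748,364,800 / 1,073,741,824 = 200 GiB

200 GiB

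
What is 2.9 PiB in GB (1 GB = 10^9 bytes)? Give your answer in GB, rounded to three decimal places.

3,265,109.730 GB

2.9 PiB × 1,125,899,906,842,624 bytes/PiB = 3,265,109,729,843,609.6 bytes
1 GB = 1,000,000,000 bytes
3,265,109,729,843,609.6 / 1,000,000,000 = 3,265,109.730 GB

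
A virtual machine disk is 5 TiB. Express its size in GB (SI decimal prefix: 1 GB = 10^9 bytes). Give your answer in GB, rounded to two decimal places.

5 TiB = 5 × 2^40 bytes = 5,497,558,138,880 bytes
1 GB = 10^9 bytes = 1,000,000,000 bytes
5,497,558,138,880 / 1,000,000,000 = 5,497.56 GB

5,497.56 GB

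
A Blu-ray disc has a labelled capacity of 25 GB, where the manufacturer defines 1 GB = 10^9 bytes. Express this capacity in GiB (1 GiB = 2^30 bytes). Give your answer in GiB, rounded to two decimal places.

25 GB = 25 × 10^9 bytes = 25,000,000,000 bytes
1 GiB = 2^30 bytes = 1,073,741,824 bytes
25,000,000,000 / 1,073,741,824 = 23.28 GiB

23.28 GiB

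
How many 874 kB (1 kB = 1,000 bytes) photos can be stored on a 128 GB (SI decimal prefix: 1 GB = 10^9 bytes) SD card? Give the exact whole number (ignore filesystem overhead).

146,453

Capacity: 128 GB = 128,000,000,000 bytes
Per item: 874 kB = 874,000 bytes
⌊128,000,000,000 / 874,000⌋ = 146,453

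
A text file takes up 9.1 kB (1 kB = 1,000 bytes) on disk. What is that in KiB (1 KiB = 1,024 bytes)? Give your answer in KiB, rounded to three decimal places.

9.1 kB × 1,000 bytes/kB = 9,100 bytes
1 KiB = 1,024 bytes
9,100 / 1,024 = 8.887 KiB

8.887 KiB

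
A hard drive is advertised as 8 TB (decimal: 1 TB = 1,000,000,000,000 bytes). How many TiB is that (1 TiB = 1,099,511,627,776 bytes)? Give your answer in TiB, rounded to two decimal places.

8 TB = 8 × 10^12 bytes = 8,000,000,000,000 bytes
1 TiB = 1,099,511,627,776 bytes
8,000,000,000,000 / 1,099,511,627,776 = 7.28 TiB

7.28 TiB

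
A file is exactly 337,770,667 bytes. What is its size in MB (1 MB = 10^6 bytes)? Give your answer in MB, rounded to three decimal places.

337,770,667 bytes given.
1 MB = 1,000,000 bytes
337,770,667 / 1,000,000 = 337.771 MB

337.771 MB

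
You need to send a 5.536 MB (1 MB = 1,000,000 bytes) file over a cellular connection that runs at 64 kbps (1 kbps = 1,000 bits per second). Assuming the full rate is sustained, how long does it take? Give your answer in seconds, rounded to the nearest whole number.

692 seconds

5.536 MB = 5,536,000 bytes = 44,288,000 bits
64 kbps = 64,000 bits/s
time = 44,288,000 / 64,000 = 692 s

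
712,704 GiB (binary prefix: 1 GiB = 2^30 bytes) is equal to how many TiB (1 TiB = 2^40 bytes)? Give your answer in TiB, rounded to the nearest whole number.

712,704 GiB × 1,073,741,824 bytes/GiB = 765,260,092,932,096 bytes
1 TiB = 1,099,511,627,776 bytes
765,260,092,932,096 / 1,099,511,627,776 = 696 TiB

696 TiB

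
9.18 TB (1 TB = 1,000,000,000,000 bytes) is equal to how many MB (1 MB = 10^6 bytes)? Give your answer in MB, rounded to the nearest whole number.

9,180,000 MB

9.18 TB × 1,000,000,000,000 bytes/TB = 9,180,000,000,000 bytes
1 MB = 10^6 bytes = 1,000,000 bytes
9,180,000,000,000 / 1,000,000 = 9,180,000 MB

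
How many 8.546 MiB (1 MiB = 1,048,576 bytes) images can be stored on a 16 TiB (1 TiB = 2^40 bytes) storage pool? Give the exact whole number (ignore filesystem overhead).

1,963,165

Capacity: 16 TiB = 17,592,186,044,416 bytes
Per item: 8.546 MiB = 8,961,130.496 bytes
⌊17,592,186,044,416 / 8,961,130.496⌋ = 1,963,165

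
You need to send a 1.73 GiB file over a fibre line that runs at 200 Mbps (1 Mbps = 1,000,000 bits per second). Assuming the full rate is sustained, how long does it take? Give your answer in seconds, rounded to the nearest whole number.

74 seconds

1.73 GiB = 1,857,573,355.52 bytes = 14,860,586,844.16 bits
200 Mbps = 200,000,000 bits/s
time = 14,860,586,844.16 / 200,000,000 = 74 s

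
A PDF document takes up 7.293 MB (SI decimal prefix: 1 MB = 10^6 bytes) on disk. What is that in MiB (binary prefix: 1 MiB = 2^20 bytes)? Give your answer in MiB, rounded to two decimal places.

7.293 MB = 7.293 × 10^6 bytes = 7,293,000 bytes
1 MiB = 2^20 bytes = 1,048,576 bytes
7,293,000 / 1,048,576 = 6.96 MiB

6.96 MiB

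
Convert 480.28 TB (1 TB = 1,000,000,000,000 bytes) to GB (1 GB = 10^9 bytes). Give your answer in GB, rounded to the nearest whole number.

480,280 GB

480.28 TB × 1,000,000,000,000 bytes/TB = 480,280,000,000,000 bytes
1 GB = 10^9 bytes = 1,000,000,000 bytes
480,280,000,000,000 / 1,000,000,000 = 480,280 GB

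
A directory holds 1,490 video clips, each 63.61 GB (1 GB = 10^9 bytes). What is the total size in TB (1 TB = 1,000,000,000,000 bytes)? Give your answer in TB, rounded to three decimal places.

94.779 TB

Total = 1,490 × 63.61 GB = 94778.9 GB
= 94778.9 × 1,000,000,000 bytes = 94,778,900,000,000 bytes
1 TB = 1,000,000,000,000 bytes
94,778,900,000,000 / 1,000,000,000,000 = 94.779 TB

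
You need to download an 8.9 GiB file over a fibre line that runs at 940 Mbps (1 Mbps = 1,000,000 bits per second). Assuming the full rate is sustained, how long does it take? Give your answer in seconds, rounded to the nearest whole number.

8.9 GiB = 9,556,302,233.6 bytes = 76,450,417,868.8 bits
940 Mbps = 940,000,000 bits/s
time = 76,450,417,868.8 / 940,000,000 = 81 s

81 seconds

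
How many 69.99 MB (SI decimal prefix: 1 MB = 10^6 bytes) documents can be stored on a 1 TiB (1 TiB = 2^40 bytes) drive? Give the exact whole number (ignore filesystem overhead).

Capacity: 1 TiB = 1,099,511,627,776 bytes
Per item: 69.99 MB = 69,990,000 bytes
⌊1,099,511,627,776 / 69,990,000⌋ = 15,709

15,709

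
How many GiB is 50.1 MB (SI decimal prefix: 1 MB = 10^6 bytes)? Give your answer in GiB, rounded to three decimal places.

0.047 GiB

50.1 MB = 50.1 × 10^6 bytes = 50,100,000 bytes
1 GiB = 1,073,741,824 bytes
50,100,000 / 1,073,741,824 = 0.047 GiB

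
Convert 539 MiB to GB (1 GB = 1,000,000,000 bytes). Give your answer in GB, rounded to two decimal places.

0.57 GB

539 MiB × 1,048,576 bytes/MiB = 565,182,464 bytes
1 GB = 1,000,000,000 bytes
565,182,464 / 1,000,000,000 = 0.57 GB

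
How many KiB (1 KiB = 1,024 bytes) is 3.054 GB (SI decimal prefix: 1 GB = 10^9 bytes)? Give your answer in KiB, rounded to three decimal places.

2,982,421.875 KiB

3.054 GB = 3.054 × 10^9 bytes = 3,054,000,000 bytes
1 KiB = 1,024 bytes
3,054,000,000 / 1,024 = 2,982,421.875 KiB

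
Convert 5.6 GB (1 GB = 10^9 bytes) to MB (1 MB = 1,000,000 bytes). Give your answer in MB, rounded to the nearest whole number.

5,600 MB

5.6 GB × 1,000,000,000 bytes/GB = 5,600,000,000 bytes
1 MB = 10^6 bytes = 1,000,000 bytes
5,600,000,000 / 1,000,000 = 5,600 MB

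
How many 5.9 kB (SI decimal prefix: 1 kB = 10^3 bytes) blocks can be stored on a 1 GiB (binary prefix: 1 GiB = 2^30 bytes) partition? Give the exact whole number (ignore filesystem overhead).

Capacity: 1 GiB = 1,073,741,824 bytes
Per item: 5.9 kB = 5,900 bytes
⌊1,073,741,824 / 5,900⌋ = 181,990

181,990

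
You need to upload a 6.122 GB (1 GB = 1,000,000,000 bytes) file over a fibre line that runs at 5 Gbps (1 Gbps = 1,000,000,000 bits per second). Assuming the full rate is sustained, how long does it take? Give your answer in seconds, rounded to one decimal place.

9.8 seconds

6.122 GB = 6,122,000,000 bytes = 48,976,000,000 bits
5 Gbps = 5,000,000,000 bits/s
time = 48,976,000,000 / 5,000,000,000 = 9.8 s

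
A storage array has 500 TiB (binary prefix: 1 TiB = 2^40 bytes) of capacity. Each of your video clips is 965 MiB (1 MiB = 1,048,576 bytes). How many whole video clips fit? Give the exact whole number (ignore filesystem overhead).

543,303

Capacity: 500 TiB = 549,755,813,888,000 bytes
Per item: 965 MiB = 1,011,875,840 bytes
⌊549,755,813,888,000 / 1,011,875,840⌋ = 543,303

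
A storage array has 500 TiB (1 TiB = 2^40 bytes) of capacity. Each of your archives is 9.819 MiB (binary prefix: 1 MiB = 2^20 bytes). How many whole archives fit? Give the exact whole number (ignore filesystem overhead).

Capacity: 500 TiB = 549,755,813,888,000 bytes
Per item: 9.819 MiB = 10,295,967.744 bytes
⌊549,755,813,888,000 / 10,295,967.744⌋ = 53,395,254

53,395,254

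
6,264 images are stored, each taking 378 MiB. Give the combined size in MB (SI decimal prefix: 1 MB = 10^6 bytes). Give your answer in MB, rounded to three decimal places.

2,482,809.864 MB

Total = 6,264 × 378 MiB = 2,367,792 MiB
= 2,367,792 × 1,048,576 bytes = 2,482,809,864,192 bytes
1 MB = 1,000,000 bytes
2,482,809,864,192 / 1,000,000 = 2,482,809.864 MB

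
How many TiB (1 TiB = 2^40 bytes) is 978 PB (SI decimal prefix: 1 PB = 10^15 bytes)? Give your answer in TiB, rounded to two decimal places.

889,485.82 TiB

978 PB × 1,000,000,000,000,000 bytes/PB = 978,000,000,000,000,000 bytes
1 TiB = 1,099,511,627,776 bytes
978,000,000,000,000,000 / 1,099,511,627,776 = 889,485.82 TiB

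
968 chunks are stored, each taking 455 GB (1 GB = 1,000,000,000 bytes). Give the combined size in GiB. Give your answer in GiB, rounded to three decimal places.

Total = 968 × 455 GB = 440,440 GB
= 440,440 × 1,000,000,000 bytes = 440,440,000,000,000 bytes
1 GiB = 1,073,741,824 bytes
440,440,000,000,000 / 1,073,741,824 = 410,191.715 GiB

410,191.715 GiB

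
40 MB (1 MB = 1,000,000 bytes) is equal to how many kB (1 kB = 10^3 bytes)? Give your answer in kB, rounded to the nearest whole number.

40 MB = 40 × 10^6 bytes = 40,000,000 bytes
1 kB = 1,000 bytes
40,000,000 / 1,000 = 40,000 kB

40,000 kB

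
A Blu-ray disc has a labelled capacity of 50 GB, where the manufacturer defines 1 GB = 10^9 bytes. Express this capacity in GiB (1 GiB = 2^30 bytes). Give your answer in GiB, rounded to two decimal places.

50 GB = 50 × 10^9 bytes = 50,000,000,000 bytes
1 GiB = 1,073,741,824 bytes
50,000,000,000 / 1,073,741,824 = 46.57 GiB

46.57 GiB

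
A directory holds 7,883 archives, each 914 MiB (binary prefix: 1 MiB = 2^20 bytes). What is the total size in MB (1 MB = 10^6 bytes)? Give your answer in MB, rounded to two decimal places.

7,555,055.09 MB

Total = 7,883 × 914 MiB = 7,205,062 MiB
= 7,205,062 × 1,048,576 bytes = 7,555,055,091,712 bytes
1 MB = 1,000,000 bytes
7,555,055,091,712 / 1,000,000 = 7,555,055.09 MB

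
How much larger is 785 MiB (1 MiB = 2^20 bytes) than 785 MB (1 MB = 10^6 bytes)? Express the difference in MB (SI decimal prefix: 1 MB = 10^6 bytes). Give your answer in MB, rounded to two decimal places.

785 MiB = 785 × 1,048,576 = 823,132,160 bytes
785 MB = 785 × 1,000,000 = 785,000,000 bytes
difference = 38,132,160 bytes
38,132,160 / 1,000,000 = 38.13 MB

38.13 MB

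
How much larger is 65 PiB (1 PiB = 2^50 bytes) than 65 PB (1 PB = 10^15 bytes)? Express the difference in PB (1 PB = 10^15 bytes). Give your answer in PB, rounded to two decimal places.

8.18 PB

65 PiB = 65 × 1,125,899,906,842,624 = 73,183,493,944,770,560 bytes
65 PB = 65 × 1,000,000,000,000,000 = 65,000,000,000,000,000 bytes
difference = 8,183,493,944,770,560 bytes
8,183,493,944,770,560 / 1,000,000,000,000,000 = 8.18 PB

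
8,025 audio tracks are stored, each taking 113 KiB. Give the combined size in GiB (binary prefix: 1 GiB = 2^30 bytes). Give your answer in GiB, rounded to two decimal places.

0.86 GiB

Total = 8,025 × 113 KiB = 906,825 KiB
= 906,825 × 1,024 bytes = 928,588,800 bytes
1 GiB = 1,073,741,824 bytes
928,588,800 / 1,073,741,824 = 0.86 GiB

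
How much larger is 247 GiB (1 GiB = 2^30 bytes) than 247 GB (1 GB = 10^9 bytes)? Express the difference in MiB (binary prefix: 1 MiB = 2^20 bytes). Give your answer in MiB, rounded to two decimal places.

17,370.44 MiB

247 GiB = 247 × 1,073,741,824 = 265,214,230,528 bytes
247 GB = 247 × 1,000,000,000 = 247,000,000,000 bytes
difference = 18,214,230,528 bytes
18,214,230,528 / 1,048,576 = 17,370.44 MiB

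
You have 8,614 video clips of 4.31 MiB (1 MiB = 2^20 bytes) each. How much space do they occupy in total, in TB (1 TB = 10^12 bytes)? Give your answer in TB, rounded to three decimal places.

Total = 8,614 × 4.31 MiB = 37126.34 MiB
= 37126.34 × 1,048,576 bytes = 38,929,789,091.84 bytes
1 TB = 1,000,000,000,000 bytes
38,929,789,091.84 / 1,000,000,000,000 = 0.039 TB

0.039 TB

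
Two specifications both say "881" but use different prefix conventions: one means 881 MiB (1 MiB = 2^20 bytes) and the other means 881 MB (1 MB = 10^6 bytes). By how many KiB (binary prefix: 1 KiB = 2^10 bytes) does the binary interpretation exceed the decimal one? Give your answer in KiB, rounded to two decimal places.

41,792.44 KiB

881 MiB = 881 × 1,048,576 = 923,795,456 bytes
881 MB = 881 × 1,000,000 = 881,000,000 bytes
difference = 42,795,456 bytes
42,795,456 / 1,024 = 41,792.44 KiB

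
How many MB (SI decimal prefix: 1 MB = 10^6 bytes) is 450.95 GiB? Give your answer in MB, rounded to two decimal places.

450.95 GiB × 1,073,741,824 bytes/GiB = 484,203,875,532.8 bytes
1 MB = 1,000,000 bytes
484,203,875,532.8 / 1,000,000 = 484,203.88 MB

484,203.88 MB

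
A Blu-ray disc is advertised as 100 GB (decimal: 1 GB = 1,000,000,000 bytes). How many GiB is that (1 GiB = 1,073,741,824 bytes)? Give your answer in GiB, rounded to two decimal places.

100 GB × 1,000,000,000 bytes/GB = 100,000,000,000 bytes
1 GiB = 1,073,741,824 bytes
100,000,000,000 / 1,073,741,824 = 93.13 GiB

93.13 GiB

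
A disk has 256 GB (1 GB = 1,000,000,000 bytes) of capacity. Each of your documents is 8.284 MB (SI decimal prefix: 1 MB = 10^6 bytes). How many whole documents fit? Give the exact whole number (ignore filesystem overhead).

30,902

Capacity: 256 GB = 256,000,000,000 bytes
Per item: 8.284 MB = 8,284,000 bytes
⌊256,000,000,000 / 8,284,000⌋ = 30,902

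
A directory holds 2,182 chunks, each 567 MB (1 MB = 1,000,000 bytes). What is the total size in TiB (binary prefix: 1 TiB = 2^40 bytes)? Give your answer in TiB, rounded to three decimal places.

1.125 TiB

Total = 2,182 × 567 MB = 1,237,194 MB
= 1,237,194 × 1,000,000 bytes = 1,237,194,000,000 bytes
1 TiB = 1,099,511,627,776 bytes
1,237,194,000,000 / 1,099,511,627,776 = 1.125 TiB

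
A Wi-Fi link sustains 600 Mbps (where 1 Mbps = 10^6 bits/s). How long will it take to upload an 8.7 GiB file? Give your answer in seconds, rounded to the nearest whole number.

125 seconds

8.7 GiB = 9,341,553,868.8 bytes = 74,732,430,950.4 bits
600 Mbps = 600,000,000 bits/s
time = 74,732,430,950.4 / 600,000,000 = 125 s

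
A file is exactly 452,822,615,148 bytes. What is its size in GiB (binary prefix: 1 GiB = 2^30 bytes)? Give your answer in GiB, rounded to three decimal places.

452,822,615,148 bytes given.
1 GiB = 2^30 bytes = 1,073,741,824 bytes
452,822,615,148 / 1,073,741,824 = 421.724 GiB

421.724 GiB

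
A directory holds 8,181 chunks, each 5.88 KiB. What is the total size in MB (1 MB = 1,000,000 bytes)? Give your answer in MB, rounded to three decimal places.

Total = 8,181 × 5.88 KiB = 48104.28 KiB
= 48104.28 × 1,024 bytes = 49,258,782.72 bytes
1 MB = 1,000,000 bytes
49,258,782.72 / 1,000,000 = 49.259 MB

49.259 MB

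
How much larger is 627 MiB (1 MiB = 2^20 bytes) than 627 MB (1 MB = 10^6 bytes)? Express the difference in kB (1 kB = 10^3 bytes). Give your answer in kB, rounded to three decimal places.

627 MiB = 627 × 1,048,576 = 657,457,152 bytes
627 MB = 627 × 1,000,000 = 627,000,000 bytes
difference = 30,457,152 bytes
30,457,152 / 1,000 = 30,457.152 kB

30,457.152 kB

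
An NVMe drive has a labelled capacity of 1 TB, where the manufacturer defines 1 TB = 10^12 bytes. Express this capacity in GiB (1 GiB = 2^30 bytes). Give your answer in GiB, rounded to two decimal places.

931.32 GiB

1 TB = 1 × 10^12 bytes = 1,000,000,000,000 bytes
1 GiB = 1,073,741,824 bytes
1,000,000,000,000 / 1,073,741,824 = 931.32 GiB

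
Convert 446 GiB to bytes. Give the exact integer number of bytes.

478,888,853,504 bytes

446 × 1,073,741,824 = 478,888,853,504 bytes  (1 GiB = 2^30 bytes)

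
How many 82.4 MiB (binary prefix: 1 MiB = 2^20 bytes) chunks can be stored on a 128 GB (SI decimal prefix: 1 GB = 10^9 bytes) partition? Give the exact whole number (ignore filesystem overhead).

1,481

Capacity: 128 GB = 128,000,000,000 bytes
Per item: 82.4 MiB = 86,402,662.4 bytes
⌊128,000,000,000 / 86,402,662.4⌋ = 1,481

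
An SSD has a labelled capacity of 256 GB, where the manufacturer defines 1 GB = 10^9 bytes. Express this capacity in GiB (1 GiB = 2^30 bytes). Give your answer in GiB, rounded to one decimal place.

256 GB = 256 × 10^9 bytes = 256,000,000,000 bytes
1 GiB = 1,073,741,824 bytes
256,000,000,000 / 1,073,741,824 = 238.4 GiB

238.4 GiB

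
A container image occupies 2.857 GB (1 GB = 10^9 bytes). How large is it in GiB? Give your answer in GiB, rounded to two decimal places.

2.857 GB = 2.857 × 10^9 bytes = 2,857,000,000 bytes
1 GiB = 1,073,741,824 bytes
2,857,000,000 / 1,073,741,824 = 2.66 GiB

2.66 GiB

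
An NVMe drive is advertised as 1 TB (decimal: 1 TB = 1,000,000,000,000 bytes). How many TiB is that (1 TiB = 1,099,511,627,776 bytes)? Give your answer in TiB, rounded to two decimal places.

0.91 TiB

1 TB × 1,000,000,000,000 bytes/TB = 1,000,000,000,000 bytes
1 TiB = 2^40 bytes = 1,099,511,627,776 bytes
1,000,000,000,000 / 1,099,511,627,776 = 0.91 TiB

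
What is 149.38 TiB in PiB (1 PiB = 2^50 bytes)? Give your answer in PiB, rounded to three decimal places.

0.146 PiB

149.38 TiB = 149.38 × 2^40 bytes = 164,245,046,957,178.88 bytes
1 PiB = 2^50 bytes = 1,125,899,906,842,624 bytes
164,245,046,957,178.88 / 1,125,899,906,842,624 = 0.146 PiB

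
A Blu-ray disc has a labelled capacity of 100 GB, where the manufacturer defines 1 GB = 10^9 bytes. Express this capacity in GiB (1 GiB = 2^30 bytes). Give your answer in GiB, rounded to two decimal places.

100 GB = 100 × 10^9 bytes = 100,000,000,000 bytes
1 GiB = 1,073,741,824 bytes
100,000,000,000 / 1,073,741,824 = 93.13 GiB

93.13 GiB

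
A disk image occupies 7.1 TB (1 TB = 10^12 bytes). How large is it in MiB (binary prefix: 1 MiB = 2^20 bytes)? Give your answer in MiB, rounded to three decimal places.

6,771,087.646 MiB

7.1 TB × 1,000,000,000,000 bytes/TB = 7,100,000,000,000 bytes
1 MiB = 1,048,576 bytes
7,100,000,000,000 / 1,048,576 = 6,771,087.646 MiB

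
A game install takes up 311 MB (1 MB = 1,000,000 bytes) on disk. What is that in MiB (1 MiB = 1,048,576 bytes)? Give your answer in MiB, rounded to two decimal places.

311 MB = 311 × 10^6 bytes = 311,000,000 bytes
1 MiB = 1,048,576 bytes
311,000,000 / 1,048,576 = 296.59 MiB

296.59 MiB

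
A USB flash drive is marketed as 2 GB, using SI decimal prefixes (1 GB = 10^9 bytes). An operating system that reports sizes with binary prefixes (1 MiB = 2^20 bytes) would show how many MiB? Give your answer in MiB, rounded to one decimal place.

1,907.3 MiB

2 GB = 2 × 10^9 bytes = 2,000,000,000 bytes
1 MiB = 2^20 bytes = 1,048,576 bytes
2,000,000,000 / 1,048,576 = 1,907.3 MiB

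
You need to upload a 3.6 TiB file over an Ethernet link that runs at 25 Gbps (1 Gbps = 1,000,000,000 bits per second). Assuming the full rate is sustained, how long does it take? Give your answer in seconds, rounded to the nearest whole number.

3.6 TiB = 3,958,241,859,993.6 bytes = 31,665,934,879,948.8 bits
25 Gbps = 25,000,000,000 bits/s
time = 31,665,934,879,948.8 / 25,000,000,000 = 1,267 s

1,267 seconds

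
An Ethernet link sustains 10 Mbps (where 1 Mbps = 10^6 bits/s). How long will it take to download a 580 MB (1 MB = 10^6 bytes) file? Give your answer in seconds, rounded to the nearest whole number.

464 seconds

580 MB = 580,000,000 bytes = 4,640,000,000 bits
10 Mbps = 10,000,000 bits/s
time = 4,640,000,000 / 10,000,000 = 464 s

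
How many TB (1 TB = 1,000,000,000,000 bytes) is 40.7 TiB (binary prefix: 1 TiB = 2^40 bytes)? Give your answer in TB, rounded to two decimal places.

40.7 TiB = 40.7 × 2^40 bytes = 44,750,123,250,483.2 bytes
1 TB = 1,000,000,000,000 bytes
44,750,123,250,483.2 / 1,000,000,000,000 = 44.75 TB

44.75 TB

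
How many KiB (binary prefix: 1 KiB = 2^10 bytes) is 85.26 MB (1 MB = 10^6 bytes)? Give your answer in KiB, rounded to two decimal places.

83,261.72 KiB

85.26 MB = 85.26 × 10^6 bytes = 85,260,000 bytes
1 KiB = 1,024 bytes
85,260,000 / 1,024 = 83,261.72 KiB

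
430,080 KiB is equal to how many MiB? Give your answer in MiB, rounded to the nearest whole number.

430,080 KiB × 1,024 bytes/KiB = 440,401,920 bytes
1 MiB = 1,048,576 bytes
440,401,920 / 1,048,576 = 420 MiB

420 MiB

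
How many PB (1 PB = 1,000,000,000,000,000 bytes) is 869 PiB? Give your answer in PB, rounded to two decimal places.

869 PiB × 1,125,899,906,842,624 bytes/PiB = 978,407,019,046,240,256 bytes
1 PB = 1,000,000,000,000,000 bytes
978,407,019,046,240,256 / 1,000,000,000,000,000 = 978.41 PB

978.41 PB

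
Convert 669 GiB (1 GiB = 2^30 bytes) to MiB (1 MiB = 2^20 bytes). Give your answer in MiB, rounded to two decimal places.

685,056.00 MiB

669 GiB = 669 × 2^30 bytes = 718,333,280,256 bytes
1 MiB = 1,048,576 bytes
718,333,280,256 / 1,048,576 = 685,056.00 MiB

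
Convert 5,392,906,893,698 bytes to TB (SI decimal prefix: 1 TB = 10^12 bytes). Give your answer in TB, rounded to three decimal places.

5,392,906,893,698 bytes given.
1 TB = 10^12 bytes = 1,000,000,000,000 bytes
5,392,906,893,698 / 1,000,000,000,000 = 5.393 TB

5.393 TB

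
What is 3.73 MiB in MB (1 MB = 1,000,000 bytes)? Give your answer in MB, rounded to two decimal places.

3.91 MB

3.73 MiB × 1,048,576 bytes/MiB = 3,911,188.48 bytes
1 MB = 10^6 bytes = 1,000,000 bytes
3,911,188.48 / 1,000,000 = 3.91 MB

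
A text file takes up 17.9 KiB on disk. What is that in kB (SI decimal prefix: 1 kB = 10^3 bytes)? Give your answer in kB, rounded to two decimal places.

17.9 KiB = 17.9 × 2^10 bytes = 18,329.6 bytes
1 kB = 10^3 bytes = 1,000 bytes
18,329.6 / 1,000 = 18.33 kB

18.33 kB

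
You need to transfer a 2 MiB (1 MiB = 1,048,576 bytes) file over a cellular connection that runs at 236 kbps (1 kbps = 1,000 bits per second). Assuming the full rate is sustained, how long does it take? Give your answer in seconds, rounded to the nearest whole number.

71 seconds

2 MiB = 2,097,152 bytes = 16,777,216 bits
236 kbps = 236,000 bits/s
time = 16,777,216 / 236,000 = 71 s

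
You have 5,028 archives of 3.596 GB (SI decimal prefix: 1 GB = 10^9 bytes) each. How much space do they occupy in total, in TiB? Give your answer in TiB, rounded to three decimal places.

16.444 TiB

Total = 5,028 × 3.596 GB = 18080.688 GB
= 18080.688 × 1,000,000,000 bytes = 18,080,688,000,000 bytes
1 TiB = 1,099,511,627,776 bytes
18,080,688,000,000 / 1,099,511,627,776 = 16.444 TiB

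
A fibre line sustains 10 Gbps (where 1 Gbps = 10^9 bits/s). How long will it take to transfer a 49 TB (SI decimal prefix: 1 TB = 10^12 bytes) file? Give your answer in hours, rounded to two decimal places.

49 TB = 49,000,000,000,000 bytes = 392,000,000,000,000 bits
10 Gbps = 10,000,000,000 bits/s
time = 392,000,000,000,000 / 10,000,000,000 = 39,200.0000 s
39,200.0000 s / 3600 = 10.89 hours

10.89 hours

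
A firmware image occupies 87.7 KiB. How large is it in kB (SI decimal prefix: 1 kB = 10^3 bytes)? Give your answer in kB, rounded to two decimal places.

87.7 KiB = 87.7 × 2^10 bytes = 89,804.8 bytes
1 kB = 1,000 bytes
89,804.8 / 1,000 = 89.80 kB

89.80 kB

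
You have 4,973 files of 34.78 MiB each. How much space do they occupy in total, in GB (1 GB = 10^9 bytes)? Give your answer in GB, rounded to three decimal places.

181.363 GB

Total = 4,973 × 34.78 MiB = 172960.94 MiB
= 172960.94 × 1,048,576 bytes = 181,362,690,621.44 bytes
1 GB = 1,000,000,000 bytes
181,362,690,621.44 / 1,000,000,000 = 181.363 GB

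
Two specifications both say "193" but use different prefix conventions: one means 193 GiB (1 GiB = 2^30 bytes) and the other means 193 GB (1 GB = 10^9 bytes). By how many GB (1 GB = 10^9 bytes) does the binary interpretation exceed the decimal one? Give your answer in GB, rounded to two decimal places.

14.23 GB

193 GiB = 193 × 1,073,741,824 = 207,232,172,032 bytes
193 GB = 193 × 1,000,000,000 = 193,000,000,000 bytes
difference = 14,232,172,032 bytes
14,232,172,032 / 1,000,000,000 = 14.23 GB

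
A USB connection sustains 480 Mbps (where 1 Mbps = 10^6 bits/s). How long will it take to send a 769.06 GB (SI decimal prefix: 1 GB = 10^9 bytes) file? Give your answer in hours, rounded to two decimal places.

3.56 hours

769.06 GB = 769,060,000,000 bytes = 6,152,480,000,000 bits
480 Mbps = 480,000,000 bits/s
time = 6,152,480,000,000 / 480,000,000 = 12,817.6667 s
12,817.6667 s / 3600 = 3.56 hours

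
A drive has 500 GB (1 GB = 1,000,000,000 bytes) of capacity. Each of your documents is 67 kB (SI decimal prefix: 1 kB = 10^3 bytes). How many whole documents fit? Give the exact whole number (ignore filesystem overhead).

7,462,686

Capacity: 500 GB = 500,000,000,000 bytes
Per item: 67 kB = 67,000 bytes
⌊500,000,000,000 / 67,000⌋ = 7,462,686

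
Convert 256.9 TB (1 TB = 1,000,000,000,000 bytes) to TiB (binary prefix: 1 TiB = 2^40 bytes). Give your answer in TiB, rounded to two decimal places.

233.65 TiB

256.9 TB × 1,000,000,000,000 bytes/TB = 256,900,000,000,000 bytes
1 TiB = 2^40 bytes = 1,099,511,627,776 bytes
256,900,000,000,000 / 1,099,511,627,776 = 233.65 TiB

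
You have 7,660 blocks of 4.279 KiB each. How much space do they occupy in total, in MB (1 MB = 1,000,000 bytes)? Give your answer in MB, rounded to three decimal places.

Total = 7,660 × 4.279 KiB = 32777.14 KiB
= 32777.14 × 1,024 bytes = 33,563,791.36 bytes
1 MB = 1,000,000 bytes
33,563,791.36 / 1,000,000 = 33.564 MB

33.564 MB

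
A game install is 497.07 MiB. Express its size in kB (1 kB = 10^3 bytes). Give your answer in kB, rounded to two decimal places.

497.07 MiB = 497.07 × 2^20 bytes = 521,215,672.32 bytes
1 kB = 1,000 bytes
521,215,672.32 / 1,000 = 521,215.67 kB

521,215.67 kB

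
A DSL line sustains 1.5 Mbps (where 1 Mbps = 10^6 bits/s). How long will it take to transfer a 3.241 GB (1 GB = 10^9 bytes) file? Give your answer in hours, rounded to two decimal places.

3.241 GB = 3,241,000,000 bytes = 25,928,000,000 bits
1.5 Mbps = 1,500,000 bits/s
time = 25,928,000,000 / 1,500,000 = 17,285.3333 s
17,285.3333 s / 3600 = 4.80 hours

4.80 hours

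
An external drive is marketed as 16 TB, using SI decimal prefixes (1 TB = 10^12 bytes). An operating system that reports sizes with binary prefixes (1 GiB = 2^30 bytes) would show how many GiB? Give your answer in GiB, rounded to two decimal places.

16 TB = 16 × 10^12 bytes = 16,000,000,000,000 bytes
1 GiB = 2^30 bytes = 1,073,741,824 bytes
16,000,000,000,000 / 1,073,741,824 = 14,901.16 GiB

14,901.16 GiB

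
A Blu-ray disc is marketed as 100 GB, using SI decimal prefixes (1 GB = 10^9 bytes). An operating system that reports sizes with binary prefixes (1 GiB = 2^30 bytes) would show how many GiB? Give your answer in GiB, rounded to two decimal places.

100 GB × 1,000,000,000 bytes/GB = 100,000,000,000 bytes
1 GiB = 2^30 bytes = 1,073,741,824 bytes
100,000,000,000 / 1,073,741,824 = 93.13 GiB

93.13 GiB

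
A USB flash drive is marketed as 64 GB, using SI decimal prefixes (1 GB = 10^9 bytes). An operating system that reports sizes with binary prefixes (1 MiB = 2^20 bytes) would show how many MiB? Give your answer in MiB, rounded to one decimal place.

61,035.2 MiB

64 GB × 1,000,000,000 bytes/GB = 64,000,000,000 bytes
1 MiB = 1,048,576 bytes
64,000,000,000 / 1,048,576 = 61,035.2 MiB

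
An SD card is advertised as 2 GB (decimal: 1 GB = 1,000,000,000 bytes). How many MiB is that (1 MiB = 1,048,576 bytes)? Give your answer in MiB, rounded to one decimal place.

1,907.3 MiB

2 GB = 2 × 10^9 bytes = 2,000,000,000 bytes
1 MiB = 2^20 bytes = 1,048,576 bytes
2,000,000,000 / 1,048,576 = 1,907.3 MiB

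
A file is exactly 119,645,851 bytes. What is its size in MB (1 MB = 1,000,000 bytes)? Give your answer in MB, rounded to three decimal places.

119,645,851 bytes given.
1 MB = 10^6 bytes = 1,000,000 bytes
119,645,851 / 1,000,000 = 119.646 MB

119.646 MB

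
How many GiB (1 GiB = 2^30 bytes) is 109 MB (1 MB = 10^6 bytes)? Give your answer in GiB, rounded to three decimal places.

109 MB × 1,000,000 bytes/MB = 109,000,000 bytes
1 GiB = 1,073,741,824 bytes
109,000,000 / 1,073,741,824 = 0.102 GiB

0.102 GiB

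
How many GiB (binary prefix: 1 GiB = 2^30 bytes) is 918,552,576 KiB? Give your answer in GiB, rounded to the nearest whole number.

876 GiB

918,552,576 KiB = 918,552,576 × 2^10 bytes = 940,597,837,824 bytes
1 GiB = 1,073,741,824 bytes
940,597,837,824 / 1,073,741,824 = 876 GiB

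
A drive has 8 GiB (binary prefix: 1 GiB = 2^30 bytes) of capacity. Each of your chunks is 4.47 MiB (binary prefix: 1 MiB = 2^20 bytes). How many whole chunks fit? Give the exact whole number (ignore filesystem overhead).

Capacity: 8 GiB = 8,589,934,592 bytes
Per item: 4.47 MiB = 4,687,134.72 bytes
⌊8,589,934,592 / 4,687,134.72⌋ = 1,832

1,832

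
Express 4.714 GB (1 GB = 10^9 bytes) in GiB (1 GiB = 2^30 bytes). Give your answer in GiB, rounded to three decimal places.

4.390 GiB

4.714 GB = 4.714 × 10^9 bytes = 4,714,000,000 bytes
1 GiB = 1,073,741,824 bytes
4,714,000,000 / 1,073,741,824 = 4.390 GiB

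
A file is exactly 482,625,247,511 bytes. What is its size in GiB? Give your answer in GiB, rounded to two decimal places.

482,625,247,511 bytes given.
1 GiB = 2^30 bytes = 1,073,741,824 bytes
482,625,247,511 / 1,073,741,824 = 449.48 GiB

449.48 GiB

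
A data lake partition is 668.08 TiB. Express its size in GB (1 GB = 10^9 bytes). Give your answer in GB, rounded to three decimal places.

668.08 TiB × 1,099,511,627,776 bytes/TiB = 734,561,728,284,590.08 bytes
1 GB = 10^9 bytes = 1,000,000,000 bytes
734,561,728,284,590.08 / 1,000,000,000 = 734,561.728 GB

734,561.728 GB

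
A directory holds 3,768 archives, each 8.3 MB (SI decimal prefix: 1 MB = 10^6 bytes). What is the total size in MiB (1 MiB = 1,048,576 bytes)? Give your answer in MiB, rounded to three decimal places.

29,825.592 MiB

Total = 3,768 × 8.3 MB = 31274.4 MB
= 31274.4 × 1,000,000 bytes = 31,274,400,000 bytes
1 MiB = 1,048,576 bytes
31,274,400,000 / 1,048,576 = 29,825.592 MiB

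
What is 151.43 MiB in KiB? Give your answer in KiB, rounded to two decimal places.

151.43 MiB = 151.43 × 2^20 bytes = 158,785,863.68 bytes
1 KiB = 2^10 bytes = 1,024 bytes
158,785,863.68 / 1,024 = 155,064.32 KiB

155,064.32 KiB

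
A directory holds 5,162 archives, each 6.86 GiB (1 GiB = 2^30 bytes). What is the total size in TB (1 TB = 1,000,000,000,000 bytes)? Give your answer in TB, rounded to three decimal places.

Total = 5,162 × 6.86 GiB = 35411.32 GiB
= 35411.32 × 1,073,741,824 bytes = 38,022,615,327,047.68 bytes
1 TB = 1,000,000,000,000 bytes
38,022,615,327,047.68 / 1,000,000,000,000 = 38.023 TB

38.023 TB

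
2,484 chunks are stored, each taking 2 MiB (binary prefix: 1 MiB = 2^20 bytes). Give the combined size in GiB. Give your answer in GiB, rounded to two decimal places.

Total = 2,484 × 2 MiB = 4968 MiB
= 4968 × 1,048,576 bytes = 5,209,325,568 bytes
1 GiB = 1,073,741,824 bytes
5,209,325,568 / 1,073,741,824 = 4.85 GiB

4.85 GiB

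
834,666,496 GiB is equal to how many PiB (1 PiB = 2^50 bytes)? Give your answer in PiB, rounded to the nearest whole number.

796 PiB

834,666,496 GiB = 834,666,496 × 2^30 bytes = 896,216,325,846,728,704 bytes
1 PiB = 2^50 bytes = 1,125,899,906,842,624 bytes
896,216,325,846,728,704 / 1,125,899,906,842,624 = 796 PiB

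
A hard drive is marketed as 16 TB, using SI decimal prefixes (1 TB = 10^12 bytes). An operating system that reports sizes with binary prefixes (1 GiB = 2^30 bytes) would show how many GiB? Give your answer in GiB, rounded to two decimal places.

14,901.16 GiB

16 TB = 16 × 10^12 bytes = 16,000,000,000,000 bytes
1 GiB = 2^30 bytes = 1,073,741,824 bytes
16,000,000,000,000 / 1,073,741,824 = 14,901.16 GiB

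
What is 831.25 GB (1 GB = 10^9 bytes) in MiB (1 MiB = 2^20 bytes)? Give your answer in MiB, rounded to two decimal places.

831.25 GB = 831.25 × 10^9 bytes = 831,250,000,000 bytes
1 MiB = 1,048,576 bytes
831,250,000,000 / 1,048,576 = 792,741.78 MiB

792,741.78 MiB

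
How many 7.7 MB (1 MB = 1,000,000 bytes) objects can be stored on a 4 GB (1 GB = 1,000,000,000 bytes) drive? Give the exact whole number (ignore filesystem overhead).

519

Capacity: 4 GB = 4,000,000,000 bytes
Per item: 7.7 MB = 7,700,000 bytes
⌊4,000,000,000 / 7,700,000⌋ = 519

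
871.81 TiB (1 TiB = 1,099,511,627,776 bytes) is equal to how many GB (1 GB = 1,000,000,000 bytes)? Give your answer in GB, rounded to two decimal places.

871.81 TiB = 871.81 × 2^40 bytes = 958,565,232,211,394.56 bytes
1 GB = 1,000,000,000 bytes
958,565,232,211,394.56 / 1,000,000,000 = 958,565.23 GB

958,565.23 GB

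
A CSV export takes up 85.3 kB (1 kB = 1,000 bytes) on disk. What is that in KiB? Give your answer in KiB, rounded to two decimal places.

85.3 kB × 1,000 bytes/kB = 85,300 bytes
1 KiB = 1,024 bytes
85,300 / 1,024 = 83.30 KiB

83.30 KiB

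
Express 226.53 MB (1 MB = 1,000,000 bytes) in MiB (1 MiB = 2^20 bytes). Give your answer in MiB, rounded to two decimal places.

226.53 MB = 226.53 × 10^6 bytes = 226,530,000 bytes
1 MiB = 2^20 bytes = 1,048,576 bytes
226,530,000 / 1,048,576 = 216.04 MiB

216.04 MiB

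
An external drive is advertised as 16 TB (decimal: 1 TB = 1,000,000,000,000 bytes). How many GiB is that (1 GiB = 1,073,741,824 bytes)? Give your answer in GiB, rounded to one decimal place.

14,901.2 GiB

16 TB × 1,000,000,000,000 bytes/TB = 16,000,000,000,000 bytes
1 GiB = 1,073,741,824 bytes
16,000,000,000,000 / 1,073,741,824 = 14,901.2 GiB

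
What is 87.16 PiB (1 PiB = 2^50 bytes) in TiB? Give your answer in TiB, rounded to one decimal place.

87.16 PiB = 87.16 × 2^50 bytes = 98,133,435,880,403,107.84 bytes
1 TiB = 2^40 bytes = 1,099,511,627,776 bytes
98,133,435,880,403,107.84 / 1,099,511,627,776 = 89,251.8 TiB

89,251.8 TiB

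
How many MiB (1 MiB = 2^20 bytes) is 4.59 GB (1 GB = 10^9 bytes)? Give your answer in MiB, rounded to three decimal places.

4.59 GB × 1,000,000,000 bytes/GB = 4,590,000,000 bytes
1 MiB = 2^20 bytes = 1,048,576 bytes
4,590,000,000 / 1,048,576 = 4,377.365 MiB

4,377.365 MiB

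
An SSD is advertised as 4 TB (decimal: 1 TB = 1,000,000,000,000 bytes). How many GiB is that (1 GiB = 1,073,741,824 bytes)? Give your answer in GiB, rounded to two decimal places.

4 TB = 4 × 10^12 bytes = 4,000,000,000,000 bytes
1 GiB = 1,073,741,824 bytes
4,000,000,000,000 / 1,073,741,824 = 3,725.29 GiB

3,725.29 GiB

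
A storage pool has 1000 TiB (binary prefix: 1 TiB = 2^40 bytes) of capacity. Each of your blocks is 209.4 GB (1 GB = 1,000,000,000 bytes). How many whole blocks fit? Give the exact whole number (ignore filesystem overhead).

5,250

Capacity: 1000 TiB = 1,099,511,627,776,000 bytes
Per item: 209.4 GB = 209,400,000,000 bytes
⌊1,099,511,627,776,000 / 209,400,000,000⌋ = 5,250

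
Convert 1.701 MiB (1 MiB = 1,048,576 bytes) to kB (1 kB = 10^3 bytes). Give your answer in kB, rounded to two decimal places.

1.701 MiB = 1.701 × 2^20 bytes = 1,783,627.776 bytes
1 kB = 1,000 bytes
1,783,627.776 / 1,000 = 1,783.63 kB

1,783.63 kB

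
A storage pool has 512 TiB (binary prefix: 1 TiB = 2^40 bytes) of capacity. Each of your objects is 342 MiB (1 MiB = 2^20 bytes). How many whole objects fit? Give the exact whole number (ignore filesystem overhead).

Capacity: 512 TiB = 562,949,953,421,312 bytes
Per item: 342 MiB = 358,612,992 bytes
⌊562,949,953,421,312 / 358,612,992⌋ = 1,569,797

1,569,797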